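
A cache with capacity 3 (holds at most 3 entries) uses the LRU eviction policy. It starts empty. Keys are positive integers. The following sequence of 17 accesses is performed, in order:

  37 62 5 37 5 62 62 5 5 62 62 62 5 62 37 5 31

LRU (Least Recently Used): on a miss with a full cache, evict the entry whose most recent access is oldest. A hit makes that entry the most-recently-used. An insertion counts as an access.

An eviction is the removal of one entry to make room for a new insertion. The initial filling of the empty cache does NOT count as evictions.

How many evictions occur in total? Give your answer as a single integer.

Answer: 1

Derivation:
LRU simulation (capacity=3):
  1. access 37: MISS. Cache (LRU->MRU): [37]
  2. access 62: MISS. Cache (LRU->MRU): [37 62]
  3. access 5: MISS. Cache (LRU->MRU): [37 62 5]
  4. access 37: HIT. Cache (LRU->MRU): [62 5 37]
  5. access 5: HIT. Cache (LRU->MRU): [62 37 5]
  6. access 62: HIT. Cache (LRU->MRU): [37 5 62]
  7. access 62: HIT. Cache (LRU->MRU): [37 5 62]
  8. access 5: HIT. Cache (LRU->MRU): [37 62 5]
  9. access 5: HIT. Cache (LRU->MRU): [37 62 5]
  10. access 62: HIT. Cache (LRU->MRU): [37 5 62]
  11. access 62: HIT. Cache (LRU->MRU): [37 5 62]
  12. access 62: HIT. Cache (LRU->MRU): [37 5 62]
  13. access 5: HIT. Cache (LRU->MRU): [37 62 5]
  14. access 62: HIT. Cache (LRU->MRU): [37 5 62]
  15. access 37: HIT. Cache (LRU->MRU): [5 62 37]
  16. access 5: HIT. Cache (LRU->MRU): [62 37 5]
  17. access 31: MISS, evict 62. Cache (LRU->MRU): [37 5 31]
Total: 13 hits, 4 misses, 1 evictions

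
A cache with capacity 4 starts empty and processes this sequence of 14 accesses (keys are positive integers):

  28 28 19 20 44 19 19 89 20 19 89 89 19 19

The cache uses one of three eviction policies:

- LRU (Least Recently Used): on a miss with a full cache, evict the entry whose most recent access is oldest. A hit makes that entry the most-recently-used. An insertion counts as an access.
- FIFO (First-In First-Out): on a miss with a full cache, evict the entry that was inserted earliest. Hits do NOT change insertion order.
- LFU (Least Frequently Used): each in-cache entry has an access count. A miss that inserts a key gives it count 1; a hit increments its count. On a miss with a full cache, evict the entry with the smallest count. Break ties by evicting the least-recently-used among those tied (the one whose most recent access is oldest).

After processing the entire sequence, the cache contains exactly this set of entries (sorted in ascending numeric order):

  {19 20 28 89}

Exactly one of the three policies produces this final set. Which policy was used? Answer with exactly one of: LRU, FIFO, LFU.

Simulating under each policy and comparing final sets:
  LRU: final set = {19 20 44 89} -> differs
  FIFO: final set = {19 20 44 89} -> differs
  LFU: final set = {19 20 28 89} -> MATCHES target
Only LFU produces the target set.

Answer: LFU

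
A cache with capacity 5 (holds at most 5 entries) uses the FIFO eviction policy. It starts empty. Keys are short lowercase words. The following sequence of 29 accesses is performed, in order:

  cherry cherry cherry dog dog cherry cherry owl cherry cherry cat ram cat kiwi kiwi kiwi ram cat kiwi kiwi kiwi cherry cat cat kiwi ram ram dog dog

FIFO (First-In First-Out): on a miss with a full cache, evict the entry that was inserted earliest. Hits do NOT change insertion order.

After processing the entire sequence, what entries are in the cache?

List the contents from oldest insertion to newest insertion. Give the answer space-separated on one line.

FIFO simulation (capacity=5):
  1. access cherry: MISS. Cache (old->new): [cherry]
  2. access cherry: HIT. Cache (old->new): [cherry]
  3. access cherry: HIT. Cache (old->new): [cherry]
  4. access dog: MISS. Cache (old->new): [cherry dog]
  5. access dog: HIT. Cache (old->new): [cherry dog]
  6. access cherry: HIT. Cache (old->new): [cherry dog]
  7. access cherry: HIT. Cache (old->new): [cherry dog]
  8. access owl: MISS. Cache (old->new): [cherry dog owl]
  9. access cherry: HIT. Cache (old->new): [cherry dog owl]
  10. access cherry: HIT. Cache (old->new): [cherry dog owl]
  11. access cat: MISS. Cache (old->new): [cherry dog owl cat]
  12. access ram: MISS. Cache (old->new): [cherry dog owl cat ram]
  13. access cat: HIT. Cache (old->new): [cherry dog owl cat ram]
  14. access kiwi: MISS, evict cherry. Cache (old->new): [dog owl cat ram kiwi]
  15. access kiwi: HIT. Cache (old->new): [dog owl cat ram kiwi]
  16. access kiwi: HIT. Cache (old->new): [dog owl cat ram kiwi]
  17. access ram: HIT. Cache (old->new): [dog owl cat ram kiwi]
  18. access cat: HIT. Cache (old->new): [dog owl cat ram kiwi]
  19. access kiwi: HIT. Cache (old->new): [dog owl cat ram kiwi]
  20. access kiwi: HIT. Cache (old->new): [dog owl cat ram kiwi]
  21. access kiwi: HIT. Cache (old->new): [dog owl cat ram kiwi]
  22. access cherry: MISS, evict dog. Cache (old->new): [owl cat ram kiwi cherry]
  23. access cat: HIT. Cache (old->new): [owl cat ram kiwi cherry]
  24. access cat: HIT. Cache (old->new): [owl cat ram kiwi cherry]
  25. access kiwi: HIT. Cache (old->new): [owl cat ram kiwi cherry]
  26. access ram: HIT. Cache (old->new): [owl cat ram kiwi cherry]
  27. access ram: HIT. Cache (old->new): [owl cat ram kiwi cherry]
  28. access dog: MISS, evict owl. Cache (old->new): [cat ram kiwi cherry dog]
  29. access dog: HIT. Cache (old->new): [cat ram kiwi cherry dog]
Total: 21 hits, 8 misses, 3 evictions

Answer: cat ram kiwi cherry dog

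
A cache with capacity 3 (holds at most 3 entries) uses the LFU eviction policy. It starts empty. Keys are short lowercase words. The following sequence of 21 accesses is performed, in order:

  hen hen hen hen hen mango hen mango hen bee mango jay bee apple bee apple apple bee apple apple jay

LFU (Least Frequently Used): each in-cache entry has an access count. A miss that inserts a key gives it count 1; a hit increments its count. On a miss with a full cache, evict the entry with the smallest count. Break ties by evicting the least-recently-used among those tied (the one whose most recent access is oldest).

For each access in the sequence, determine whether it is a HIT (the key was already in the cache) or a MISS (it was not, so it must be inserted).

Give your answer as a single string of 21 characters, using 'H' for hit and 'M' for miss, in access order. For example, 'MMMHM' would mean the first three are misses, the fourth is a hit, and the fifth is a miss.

LFU simulation (capacity=3):
  1. access hen: MISS. Cache: [hen(c=1)]
  2. access hen: HIT, count now 2. Cache: [hen(c=2)]
  3. access hen: HIT, count now 3. Cache: [hen(c=3)]
  4. access hen: HIT, count now 4. Cache: [hen(c=4)]
  5. access hen: HIT, count now 5. Cache: [hen(c=5)]
  6. access mango: MISS. Cache: [mango(c=1) hen(c=5)]
  7. access hen: HIT, count now 6. Cache: [mango(c=1) hen(c=6)]
  8. access mango: HIT, count now 2. Cache: [mango(c=2) hen(c=6)]
  9. access hen: HIT, count now 7. Cache: [mango(c=2) hen(c=7)]
  10. access bee: MISS. Cache: [bee(c=1) mango(c=2) hen(c=7)]
  11. access mango: HIT, count now 3. Cache: [bee(c=1) mango(c=3) hen(c=7)]
  12. access jay: MISS, evict bee(c=1). Cache: [jay(c=1) mango(c=3) hen(c=7)]
  13. access bee: MISS, evict jay(c=1). Cache: [bee(c=1) mango(c=3) hen(c=7)]
  14. access apple: MISS, evict bee(c=1). Cache: [apple(c=1) mango(c=3) hen(c=7)]
  15. access bee: MISS, evict apple(c=1). Cache: [bee(c=1) mango(c=3) hen(c=7)]
  16. access apple: MISS, evict bee(c=1). Cache: [apple(c=1) mango(c=3) hen(c=7)]
  17. access apple: HIT, count now 2. Cache: [apple(c=2) mango(c=3) hen(c=7)]
  18. access bee: MISS, evict apple(c=2). Cache: [bee(c=1) mango(c=3) hen(c=7)]
  19. access apple: MISS, evict bee(c=1). Cache: [apple(c=1) mango(c=3) hen(c=7)]
  20. access apple: HIT, count now 2. Cache: [apple(c=2) mango(c=3) hen(c=7)]
  21. access jay: MISS, evict apple(c=2). Cache: [jay(c=1) mango(c=3) hen(c=7)]
Total: 10 hits, 11 misses, 8 evictions

Answer: MHHHHMHHHMHMMMMMHMMHM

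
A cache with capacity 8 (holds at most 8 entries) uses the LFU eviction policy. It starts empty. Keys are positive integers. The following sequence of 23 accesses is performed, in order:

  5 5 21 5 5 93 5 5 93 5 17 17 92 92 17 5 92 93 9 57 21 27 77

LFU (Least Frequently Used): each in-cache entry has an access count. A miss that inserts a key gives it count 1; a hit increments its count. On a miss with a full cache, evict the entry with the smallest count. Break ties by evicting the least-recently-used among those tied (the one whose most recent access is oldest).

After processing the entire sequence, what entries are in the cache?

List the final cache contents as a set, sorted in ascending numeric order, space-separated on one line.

LFU simulation (capacity=8):
  1. access 5: MISS. Cache: [5(c=1)]
  2. access 5: HIT, count now 2. Cache: [5(c=2)]
  3. access 21: MISS. Cache: [21(c=1) 5(c=2)]
  4. access 5: HIT, count now 3. Cache: [21(c=1) 5(c=3)]
  5. access 5: HIT, count now 4. Cache: [21(c=1) 5(c=4)]
  6. access 93: MISS. Cache: [21(c=1) 93(c=1) 5(c=4)]
  7. access 5: HIT, count now 5. Cache: [21(c=1) 93(c=1) 5(c=5)]
  8. access 5: HIT, count now 6. Cache: [21(c=1) 93(c=1) 5(c=6)]
  9. access 93: HIT, count now 2. Cache: [21(c=1) 93(c=2) 5(c=6)]
  10. access 5: HIT, count now 7. Cache: [21(c=1) 93(c=2) 5(c=7)]
  11. access 17: MISS. Cache: [21(c=1) 17(c=1) 93(c=2) 5(c=7)]
  12. access 17: HIT, count now 2. Cache: [21(c=1) 93(c=2) 17(c=2) 5(c=7)]
  13. access 92: MISS. Cache: [21(c=1) 92(c=1) 93(c=2) 17(c=2) 5(c=7)]
  14. access 92: HIT, count now 2. Cache: [21(c=1) 93(c=2) 17(c=2) 92(c=2) 5(c=7)]
  15. access 17: HIT, count now 3. Cache: [21(c=1) 93(c=2) 92(c=2) 17(c=3) 5(c=7)]
  16. access 5: HIT, count now 8. Cache: [21(c=1) 93(c=2) 92(c=2) 17(c=3) 5(c=8)]
  17. access 92: HIT, count now 3. Cache: [21(c=1) 93(c=2) 17(c=3) 92(c=3) 5(c=8)]
  18. access 93: HIT, count now 3. Cache: [21(c=1) 17(c=3) 92(c=3) 93(c=3) 5(c=8)]
  19. access 9: MISS. Cache: [21(c=1) 9(c=1) 17(c=3) 92(c=3) 93(c=3) 5(c=8)]
  20. access 57: MISS. Cache: [21(c=1) 9(c=1) 57(c=1) 17(c=3) 92(c=3) 93(c=3) 5(c=8)]
  21. access 21: HIT, count now 2. Cache: [9(c=1) 57(c=1) 21(c=2) 17(c=3) 92(c=3) 93(c=3) 5(c=8)]
  22. access 27: MISS. Cache: [9(c=1) 57(c=1) 27(c=1) 21(c=2) 17(c=3) 92(c=3) 93(c=3) 5(c=8)]
  23. access 77: MISS, evict 9(c=1). Cache: [57(c=1) 27(c=1) 77(c=1) 21(c=2) 17(c=3) 92(c=3) 93(c=3) 5(c=8)]
Total: 14 hits, 9 misses, 1 evictions

Answer: 5 17 21 27 57 77 92 93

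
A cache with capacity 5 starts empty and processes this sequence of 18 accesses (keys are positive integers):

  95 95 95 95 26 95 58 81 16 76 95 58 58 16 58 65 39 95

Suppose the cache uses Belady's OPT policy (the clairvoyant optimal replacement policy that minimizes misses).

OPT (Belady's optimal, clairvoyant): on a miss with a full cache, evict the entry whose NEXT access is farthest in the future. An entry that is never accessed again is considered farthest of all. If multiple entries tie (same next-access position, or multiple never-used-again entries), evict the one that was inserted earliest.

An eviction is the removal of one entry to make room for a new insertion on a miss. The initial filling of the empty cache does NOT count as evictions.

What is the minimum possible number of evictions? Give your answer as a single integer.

Answer: 3

Derivation:
OPT (Belady) simulation (capacity=5):
  1. access 95: MISS. Cache: [95]
  2. access 95: HIT. Next use of 95: step 3. Cache: [95]
  3. access 95: HIT. Next use of 95: step 4. Cache: [95]
  4. access 95: HIT. Next use of 95: step 6. Cache: [95]
  5. access 26: MISS. Cache: [95 26]
  6. access 95: HIT. Next use of 95: step 11. Cache: [95 26]
  7. access 58: MISS. Cache: [95 26 58]
  8. access 81: MISS. Cache: [95 26 58 81]
  9. access 16: MISS. Cache: [95 26 58 81 16]
  10. access 76: MISS, evict 26 (next use: never). Cache: [95 58 81 16 76]
  11. access 95: HIT. Next use of 95: step 18. Cache: [95 58 81 16 76]
  12. access 58: HIT. Next use of 58: step 13. Cache: [95 58 81 16 76]
  13. access 58: HIT. Next use of 58: step 15. Cache: [95 58 81 16 76]
  14. access 16: HIT. Next use of 16: never. Cache: [95 58 81 16 76]
  15. access 58: HIT. Next use of 58: never. Cache: [95 58 81 16 76]
  16. access 65: MISS, evict 58 (next use: never). Cache: [95 81 16 76 65]
  17. access 39: MISS, evict 81 (next use: never). Cache: [95 16 76 65 39]
  18. access 95: HIT. Next use of 95: never. Cache: [95 16 76 65 39]
Total: 10 hits, 8 misses, 3 evictions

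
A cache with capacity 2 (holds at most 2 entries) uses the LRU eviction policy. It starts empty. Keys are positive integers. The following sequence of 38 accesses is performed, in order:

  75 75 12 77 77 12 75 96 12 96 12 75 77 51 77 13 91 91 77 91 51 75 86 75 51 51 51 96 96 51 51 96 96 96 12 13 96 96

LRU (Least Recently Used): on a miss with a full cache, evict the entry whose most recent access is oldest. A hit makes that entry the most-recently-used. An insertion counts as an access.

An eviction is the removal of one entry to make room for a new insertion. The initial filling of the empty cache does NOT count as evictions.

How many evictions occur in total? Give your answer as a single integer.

Answer: 18

Derivation:
LRU simulation (capacity=2):
  1. access 75: MISS. Cache (LRU->MRU): [75]
  2. access 75: HIT. Cache (LRU->MRU): [75]
  3. access 12: MISS. Cache (LRU->MRU): [75 12]
  4. access 77: MISS, evict 75. Cache (LRU->MRU): [12 77]
  5. access 77: HIT. Cache (LRU->MRU): [12 77]
  6. access 12: HIT. Cache (LRU->MRU): [77 12]
  7. access 75: MISS, evict 77. Cache (LRU->MRU): [12 75]
  8. access 96: MISS, evict 12. Cache (LRU->MRU): [75 96]
  9. access 12: MISS, evict 75. Cache (LRU->MRU): [96 12]
  10. access 96: HIT. Cache (LRU->MRU): [12 96]
  11. access 12: HIT. Cache (LRU->MRU): [96 12]
  12. access 75: MISS, evict 96. Cache (LRU->MRU): [12 75]
  13. access 77: MISS, evict 12. Cache (LRU->MRU): [75 77]
  14. access 51: MISS, evict 75. Cache (LRU->MRU): [77 51]
  15. access 77: HIT. Cache (LRU->MRU): [51 77]
  16. access 13: MISS, evict 51. Cache (LRU->MRU): [77 13]
  17. access 91: MISS, evict 77. Cache (LRU->MRU): [13 91]
  18. access 91: HIT. Cache (LRU->MRU): [13 91]
  19. access 77: MISS, evict 13. Cache (LRU->MRU): [91 77]
  20. access 91: HIT. Cache (LRU->MRU): [77 91]
  21. access 51: MISS, evict 77. Cache (LRU->MRU): [91 51]
  22. access 75: MISS, evict 91. Cache (LRU->MRU): [51 75]
  23. access 86: MISS, evict 51. Cache (LRU->MRU): [75 86]
  24. access 75: HIT. Cache (LRU->MRU): [86 75]
  25. access 51: MISS, evict 86. Cache (LRU->MRU): [75 51]
  26. access 51: HIT. Cache (LRU->MRU): [75 51]
  27. access 51: HIT. Cache (LRU->MRU): [75 51]
  28. access 96: MISS, evict 75. Cache (LRU->MRU): [51 96]
  29. access 96: HIT. Cache (LRU->MRU): [51 96]
  30. access 51: HIT. Cache (LRU->MRU): [96 51]
  31. access 51: HIT. Cache (LRU->MRU): [96 51]
  32. access 96: HIT. Cache (LRU->MRU): [51 96]
  33. access 96: HIT. Cache (LRU->MRU): [51 96]
  34. access 96: HIT. Cache (LRU->MRU): [51 96]
  35. access 12: MISS, evict 51. Cache (LRU->MRU): [96 12]
  36. access 13: MISS, evict 96. Cache (LRU->MRU): [12 13]
  37. access 96: MISS, evict 12. Cache (LRU->MRU): [13 96]
  38. access 96: HIT. Cache (LRU->MRU): [13 96]
Total: 18 hits, 20 misses, 18 evictions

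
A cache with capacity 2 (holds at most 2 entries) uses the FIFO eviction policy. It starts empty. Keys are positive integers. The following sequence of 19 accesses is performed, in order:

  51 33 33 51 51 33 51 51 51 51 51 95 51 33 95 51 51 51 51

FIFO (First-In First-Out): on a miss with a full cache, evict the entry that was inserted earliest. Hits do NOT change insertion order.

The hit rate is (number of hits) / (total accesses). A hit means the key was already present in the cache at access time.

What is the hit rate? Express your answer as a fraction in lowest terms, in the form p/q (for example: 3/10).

FIFO simulation (capacity=2):
  1. access 51: MISS. Cache (old->new): [51]
  2. access 33: MISS. Cache (old->new): [51 33]
  3. access 33: HIT. Cache (old->new): [51 33]
  4. access 51: HIT. Cache (old->new): [51 33]
  5. access 51: HIT. Cache (old->new): [51 33]
  6. access 33: HIT. Cache (old->new): [51 33]
  7. access 51: HIT. Cache (old->new): [51 33]
  8. access 51: HIT. Cache (old->new): [51 33]
  9. access 51: HIT. Cache (old->new): [51 33]
  10. access 51: HIT. Cache (old->new): [51 33]
  11. access 51: HIT. Cache (old->new): [51 33]
  12. access 95: MISS, evict 51. Cache (old->new): [33 95]
  13. access 51: MISS, evict 33. Cache (old->new): [95 51]
  14. access 33: MISS, evict 95. Cache (old->new): [51 33]
  15. access 95: MISS, evict 51. Cache (old->new): [33 95]
  16. access 51: MISS, evict 33. Cache (old->new): [95 51]
  17. access 51: HIT. Cache (old->new): [95 51]
  18. access 51: HIT. Cache (old->new): [95 51]
  19. access 51: HIT. Cache (old->new): [95 51]
Total: 12 hits, 7 misses, 5 evictions

Hit rate = 12/19

Answer: 12/19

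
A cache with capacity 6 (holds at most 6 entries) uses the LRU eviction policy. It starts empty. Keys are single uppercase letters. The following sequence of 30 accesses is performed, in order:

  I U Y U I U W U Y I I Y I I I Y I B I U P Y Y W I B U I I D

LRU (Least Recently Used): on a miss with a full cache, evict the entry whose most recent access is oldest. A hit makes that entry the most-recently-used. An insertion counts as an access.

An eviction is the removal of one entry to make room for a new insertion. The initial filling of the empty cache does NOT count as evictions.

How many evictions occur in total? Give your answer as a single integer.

LRU simulation (capacity=6):
  1. access I: MISS. Cache (LRU->MRU): [I]
  2. access U: MISS. Cache (LRU->MRU): [I U]
  3. access Y: MISS. Cache (LRU->MRU): [I U Y]
  4. access U: HIT. Cache (LRU->MRU): [I Y U]
  5. access I: HIT. Cache (LRU->MRU): [Y U I]
  6. access U: HIT. Cache (LRU->MRU): [Y I U]
  7. access W: MISS. Cache (LRU->MRU): [Y I U W]
  8. access U: HIT. Cache (LRU->MRU): [Y I W U]
  9. access Y: HIT. Cache (LRU->MRU): [I W U Y]
  10. access I: HIT. Cache (LRU->MRU): [W U Y I]
  11. access I: HIT. Cache (LRU->MRU): [W U Y I]
  12. access Y: HIT. Cache (LRU->MRU): [W U I Y]
  13. access I: HIT. Cache (LRU->MRU): [W U Y I]
  14. access I: HIT. Cache (LRU->MRU): [W U Y I]
  15. access I: HIT. Cache (LRU->MRU): [W U Y I]
  16. access Y: HIT. Cache (LRU->MRU): [W U I Y]
  17. access I: HIT. Cache (LRU->MRU): [W U Y I]
  18. access B: MISS. Cache (LRU->MRU): [W U Y I B]
  19. access I: HIT. Cache (LRU->MRU): [W U Y B I]
  20. access U: HIT. Cache (LRU->MRU): [W Y B I U]
  21. access P: MISS. Cache (LRU->MRU): [W Y B I U P]
  22. access Y: HIT. Cache (LRU->MRU): [W B I U P Y]
  23. access Y: HIT. Cache (LRU->MRU): [W B I U P Y]
  24. access W: HIT. Cache (LRU->MRU): [B I U P Y W]
  25. access I: HIT. Cache (LRU->MRU): [B U P Y W I]
  26. access B: HIT. Cache (LRU->MRU): [U P Y W I B]
  27. access U: HIT. Cache (LRU->MRU): [P Y W I B U]
  28. access I: HIT. Cache (LRU->MRU): [P Y W B U I]
  29. access I: HIT. Cache (LRU->MRU): [P Y W B U I]
  30. access D: MISS, evict P. Cache (LRU->MRU): [Y W B U I D]
Total: 23 hits, 7 misses, 1 evictions

Answer: 1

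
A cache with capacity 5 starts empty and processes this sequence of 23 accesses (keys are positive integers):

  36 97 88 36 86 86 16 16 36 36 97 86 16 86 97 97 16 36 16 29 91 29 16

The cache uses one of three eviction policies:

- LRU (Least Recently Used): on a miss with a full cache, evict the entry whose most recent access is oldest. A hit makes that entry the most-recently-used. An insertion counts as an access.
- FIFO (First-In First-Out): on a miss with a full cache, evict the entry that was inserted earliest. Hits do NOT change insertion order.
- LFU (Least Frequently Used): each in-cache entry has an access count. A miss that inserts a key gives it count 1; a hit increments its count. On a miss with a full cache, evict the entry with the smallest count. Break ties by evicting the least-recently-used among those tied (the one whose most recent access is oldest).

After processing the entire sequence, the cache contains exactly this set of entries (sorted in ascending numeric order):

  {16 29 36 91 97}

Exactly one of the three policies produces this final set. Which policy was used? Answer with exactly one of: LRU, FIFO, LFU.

Answer: LRU

Derivation:
Simulating under each policy and comparing final sets:
  LRU: final set = {16 29 36 91 97} -> MATCHES target
  FIFO: final set = {16 29 86 88 91} -> differs
  LFU: final set = {16 29 36 86 97} -> differs
Only LRU produces the target set.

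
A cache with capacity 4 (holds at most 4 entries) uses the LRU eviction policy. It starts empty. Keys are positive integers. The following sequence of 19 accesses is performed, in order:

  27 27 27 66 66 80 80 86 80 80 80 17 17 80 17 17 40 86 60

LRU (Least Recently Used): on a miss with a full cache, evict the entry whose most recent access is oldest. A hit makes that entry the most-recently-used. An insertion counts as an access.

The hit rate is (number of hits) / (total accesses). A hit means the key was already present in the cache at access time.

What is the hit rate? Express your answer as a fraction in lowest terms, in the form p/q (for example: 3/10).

LRU simulation (capacity=4):
  1. access 27: MISS. Cache (LRU->MRU): [27]
  2. access 27: HIT. Cache (LRU->MRU): [27]
  3. access 27: HIT. Cache (LRU->MRU): [27]
  4. access 66: MISS. Cache (LRU->MRU): [27 66]
  5. access 66: HIT. Cache (LRU->MRU): [27 66]
  6. access 80: MISS. Cache (LRU->MRU): [27 66 80]
  7. access 80: HIT. Cache (LRU->MRU): [27 66 80]
  8. access 86: MISS. Cache (LRU->MRU): [27 66 80 86]
  9. access 80: HIT. Cache (LRU->MRU): [27 66 86 80]
  10. access 80: HIT. Cache (LRU->MRU): [27 66 86 80]
  11. access 80: HIT. Cache (LRU->MRU): [27 66 86 80]
  12. access 17: MISS, evict 27. Cache (LRU->MRU): [66 86 80 17]
  13. access 17: HIT. Cache (LRU->MRU): [66 86 80 17]
  14. access 80: HIT. Cache (LRU->MRU): [66 86 17 80]
  15. access 17: HIT. Cache (LRU->MRU): [66 86 80 17]
  16. access 17: HIT. Cache (LRU->MRU): [66 86 80 17]
  17. access 40: MISS, evict 66. Cache (LRU->MRU): [86 80 17 40]
  18. access 86: HIT. Cache (LRU->MRU): [80 17 40 86]
  19. access 60: MISS, evict 80. Cache (LRU->MRU): [17 40 86 60]
Total: 12 hits, 7 misses, 3 evictions

Hit rate = 12/19

Answer: 12/19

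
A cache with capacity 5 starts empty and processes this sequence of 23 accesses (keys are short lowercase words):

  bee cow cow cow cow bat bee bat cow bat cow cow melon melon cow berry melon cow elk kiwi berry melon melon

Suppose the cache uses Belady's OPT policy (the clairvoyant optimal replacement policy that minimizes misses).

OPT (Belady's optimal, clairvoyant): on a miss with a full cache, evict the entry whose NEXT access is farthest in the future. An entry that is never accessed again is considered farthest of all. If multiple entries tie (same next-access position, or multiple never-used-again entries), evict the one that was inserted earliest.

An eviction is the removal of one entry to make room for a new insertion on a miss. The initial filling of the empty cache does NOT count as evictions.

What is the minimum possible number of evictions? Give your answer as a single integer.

Answer: 2

Derivation:
OPT (Belady) simulation (capacity=5):
  1. access bee: MISS. Cache: [bee]
  2. access cow: MISS. Cache: [bee cow]
  3. access cow: HIT. Next use of cow: step 4. Cache: [bee cow]
  4. access cow: HIT. Next use of cow: step 5. Cache: [bee cow]
  5. access cow: HIT. Next use of cow: step 9. Cache: [bee cow]
  6. access bat: MISS. Cache: [bee cow bat]
  7. access bee: HIT. Next use of bee: never. Cache: [bee cow bat]
  8. access bat: HIT. Next use of bat: step 10. Cache: [bee cow bat]
  9. access cow: HIT. Next use of cow: step 11. Cache: [bee cow bat]
  10. access bat: HIT. Next use of bat: never. Cache: [bee cow bat]
  11. access cow: HIT. Next use of cow: step 12. Cache: [bee cow bat]
  12. access cow: HIT. Next use of cow: step 15. Cache: [bee cow bat]
  13. access melon: MISS. Cache: [bee cow bat melon]
  14. access melon: HIT. Next use of melon: step 17. Cache: [bee cow bat melon]
  15. access cow: HIT. Next use of cow: step 18. Cache: [bee cow bat melon]
  16. access berry: MISS. Cache: [bee cow bat melon berry]
  17. access melon: HIT. Next use of melon: step 22. Cache: [bee cow bat melon berry]
  18. access cow: HIT. Next use of cow: never. Cache: [bee cow bat melon berry]
  19. access elk: MISS, evict bee (next use: never). Cache: [cow bat melon berry elk]
  20. access kiwi: MISS, evict cow (next use: never). Cache: [bat melon berry elk kiwi]
  21. access berry: HIT. Next use of berry: never. Cache: [bat melon berry elk kiwi]
  22. access melon: HIT. Next use of melon: step 23. Cache: [bat melon berry elk kiwi]
  23. access melon: HIT. Next use of melon: never. Cache: [bat melon berry elk kiwi]
Total: 16 hits, 7 misses, 2 evictions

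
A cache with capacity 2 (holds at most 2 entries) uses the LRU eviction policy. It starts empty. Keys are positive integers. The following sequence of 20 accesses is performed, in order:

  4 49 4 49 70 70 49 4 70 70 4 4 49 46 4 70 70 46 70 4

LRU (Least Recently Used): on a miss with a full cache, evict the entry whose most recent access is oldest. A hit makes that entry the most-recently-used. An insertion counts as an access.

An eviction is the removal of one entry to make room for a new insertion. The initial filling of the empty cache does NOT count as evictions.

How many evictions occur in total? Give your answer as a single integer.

Answer: 9

Derivation:
LRU simulation (capacity=2):
  1. access 4: MISS. Cache (LRU->MRU): [4]
  2. access 49: MISS. Cache (LRU->MRU): [4 49]
  3. access 4: HIT. Cache (LRU->MRU): [49 4]
  4. access 49: HIT. Cache (LRU->MRU): [4 49]
  5. access 70: MISS, evict 4. Cache (LRU->MRU): [49 70]
  6. access 70: HIT. Cache (LRU->MRU): [49 70]
  7. access 49: HIT. Cache (LRU->MRU): [70 49]
  8. access 4: MISS, evict 70. Cache (LRU->MRU): [49 4]
  9. access 70: MISS, evict 49. Cache (LRU->MRU): [4 70]
  10. access 70: HIT. Cache (LRU->MRU): [4 70]
  11. access 4: HIT. Cache (LRU->MRU): [70 4]
  12. access 4: HIT. Cache (LRU->MRU): [70 4]
  13. access 49: MISS, evict 70. Cache (LRU->MRU): [4 49]
  14. access 46: MISS, evict 4. Cache (LRU->MRU): [49 46]
  15. access 4: MISS, evict 49. Cache (LRU->MRU): [46 4]
  16. access 70: MISS, evict 46. Cache (LRU->MRU): [4 70]
  17. access 70: HIT. Cache (LRU->MRU): [4 70]
  18. access 46: MISS, evict 4. Cache (LRU->MRU): [70 46]
  19. access 70: HIT. Cache (LRU->MRU): [46 70]
  20. access 4: MISS, evict 46. Cache (LRU->MRU): [70 4]
Total: 9 hits, 11 misses, 9 evictions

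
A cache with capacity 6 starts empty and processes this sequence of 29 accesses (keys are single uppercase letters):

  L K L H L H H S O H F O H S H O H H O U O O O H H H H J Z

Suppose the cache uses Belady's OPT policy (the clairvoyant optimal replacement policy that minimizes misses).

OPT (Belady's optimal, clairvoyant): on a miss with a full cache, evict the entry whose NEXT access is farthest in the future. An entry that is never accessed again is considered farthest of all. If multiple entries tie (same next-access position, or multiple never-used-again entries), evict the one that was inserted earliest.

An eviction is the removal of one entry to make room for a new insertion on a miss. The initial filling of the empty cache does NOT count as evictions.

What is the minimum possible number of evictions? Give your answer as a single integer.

OPT (Belady) simulation (capacity=6):
  1. access L: MISS. Cache: [L]
  2. access K: MISS. Cache: [L K]
  3. access L: HIT. Next use of L: step 5. Cache: [L K]
  4. access H: MISS. Cache: [L K H]
  5. access L: HIT. Next use of L: never. Cache: [L K H]
  6. access H: HIT. Next use of H: step 7. Cache: [L K H]
  7. access H: HIT. Next use of H: step 10. Cache: [L K H]
  8. access S: MISS. Cache: [L K H S]
  9. access O: MISS. Cache: [L K H S O]
  10. access H: HIT. Next use of H: step 13. Cache: [L K H S O]
  11. access F: MISS. Cache: [L K H S O F]
  12. access O: HIT. Next use of O: step 16. Cache: [L K H S O F]
  13. access H: HIT. Next use of H: step 15. Cache: [L K H S O F]
  14. access S: HIT. Next use of S: never. Cache: [L K H S O F]
  15. access H: HIT. Next use of H: step 17. Cache: [L K H S O F]
  16. access O: HIT. Next use of O: step 19. Cache: [L K H S O F]
  17. access H: HIT. Next use of H: step 18. Cache: [L K H S O F]
  18. access H: HIT. Next use of H: step 24. Cache: [L K H S O F]
  19. access O: HIT. Next use of O: step 21. Cache: [L K H S O F]
  20. access U: MISS, evict L (next use: never). Cache: [K H S O F U]
  21. access O: HIT. Next use of O: step 22. Cache: [K H S O F U]
  22. access O: HIT. Next use of O: step 23. Cache: [K H S O F U]
  23. access O: HIT. Next use of O: never. Cache: [K H S O F U]
  24. access H: HIT. Next use of H: step 25. Cache: [K H S O F U]
  25. access H: HIT. Next use of H: step 26. Cache: [K H S O F U]
  26. access H: HIT. Next use of H: step 27. Cache: [K H S O F U]
  27. access H: HIT. Next use of H: never. Cache: [K H S O F U]
  28. access J: MISS, evict K (next use: never). Cache: [H S O F U J]
  29. access Z: MISS, evict H (next use: never). Cache: [S O F U J Z]
Total: 20 hits, 9 misses, 3 evictions

Answer: 3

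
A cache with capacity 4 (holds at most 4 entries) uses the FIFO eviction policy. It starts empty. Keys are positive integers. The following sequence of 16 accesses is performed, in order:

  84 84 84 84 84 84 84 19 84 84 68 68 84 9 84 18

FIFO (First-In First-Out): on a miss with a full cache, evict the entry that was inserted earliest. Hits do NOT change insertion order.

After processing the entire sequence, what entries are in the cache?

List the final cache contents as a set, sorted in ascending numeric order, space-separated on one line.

FIFO simulation (capacity=4):
  1. access 84: MISS. Cache (old->new): [84]
  2. access 84: HIT. Cache (old->new): [84]
  3. access 84: HIT. Cache (old->new): [84]
  4. access 84: HIT. Cache (old->new): [84]
  5. access 84: HIT. Cache (old->new): [84]
  6. access 84: HIT. Cache (old->new): [84]
  7. access 84: HIT. Cache (old->new): [84]
  8. access 19: MISS. Cache (old->new): [84 19]
  9. access 84: HIT. Cache (old->new): [84 19]
  10. access 84: HIT. Cache (old->new): [84 19]
  11. access 68: MISS. Cache (old->new): [84 19 68]
  12. access 68: HIT. Cache (old->new): [84 19 68]
  13. access 84: HIT. Cache (old->new): [84 19 68]
  14. access 9: MISS. Cache (old->new): [84 19 68 9]
  15. access 84: HIT. Cache (old->new): [84 19 68 9]
  16. access 18: MISS, evict 84. Cache (old->new): [19 68 9 18]
Total: 11 hits, 5 misses, 1 evictions

Answer: 9 18 19 68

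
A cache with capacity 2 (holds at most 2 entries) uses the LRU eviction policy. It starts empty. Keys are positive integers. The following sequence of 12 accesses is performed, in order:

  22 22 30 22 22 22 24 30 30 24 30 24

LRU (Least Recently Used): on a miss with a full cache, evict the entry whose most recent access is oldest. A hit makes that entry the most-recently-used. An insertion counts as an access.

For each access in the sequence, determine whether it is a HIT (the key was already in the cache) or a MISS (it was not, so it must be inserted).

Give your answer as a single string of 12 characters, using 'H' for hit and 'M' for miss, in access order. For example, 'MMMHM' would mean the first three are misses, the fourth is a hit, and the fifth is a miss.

LRU simulation (capacity=2):
  1. access 22: MISS. Cache (LRU->MRU): [22]
  2. access 22: HIT. Cache (LRU->MRU): [22]
  3. access 30: MISS. Cache (LRU->MRU): [22 30]
  4. access 22: HIT. Cache (LRU->MRU): [30 22]
  5. access 22: HIT. Cache (LRU->MRU): [30 22]
  6. access 22: HIT. Cache (LRU->MRU): [30 22]
  7. access 24: MISS, evict 30. Cache (LRU->MRU): [22 24]
  8. access 30: MISS, evict 22. Cache (LRU->MRU): [24 30]
  9. access 30: HIT. Cache (LRU->MRU): [24 30]
  10. access 24: HIT. Cache (LRU->MRU): [30 24]
  11. access 30: HIT. Cache (LRU->MRU): [24 30]
  12. access 24: HIT. Cache (LRU->MRU): [30 24]
Total: 8 hits, 4 misses, 2 evictions

Answer: MHMHHHMMHHHH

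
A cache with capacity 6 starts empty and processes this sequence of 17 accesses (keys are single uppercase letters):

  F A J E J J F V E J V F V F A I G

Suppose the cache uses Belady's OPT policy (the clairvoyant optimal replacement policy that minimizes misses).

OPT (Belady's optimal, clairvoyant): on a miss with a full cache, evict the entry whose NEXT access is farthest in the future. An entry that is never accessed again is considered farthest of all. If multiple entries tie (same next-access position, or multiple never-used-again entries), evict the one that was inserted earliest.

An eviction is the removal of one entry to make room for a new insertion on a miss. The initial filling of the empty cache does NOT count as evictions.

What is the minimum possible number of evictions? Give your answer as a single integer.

Answer: 1

Derivation:
OPT (Belady) simulation (capacity=6):
  1. access F: MISS. Cache: [F]
  2. access A: MISS. Cache: [F A]
  3. access J: MISS. Cache: [F A J]
  4. access E: MISS. Cache: [F A J E]
  5. access J: HIT. Next use of J: step 6. Cache: [F A J E]
  6. access J: HIT. Next use of J: step 10. Cache: [F A J E]
  7. access F: HIT. Next use of F: step 12. Cache: [F A J E]
  8. access V: MISS. Cache: [F A J E V]
  9. access E: HIT. Next use of E: never. Cache: [F A J E V]
  10. access J: HIT. Next use of J: never. Cache: [F A J E V]
  11. access V: HIT. Next use of V: step 13. Cache: [F A J E V]
  12. access F: HIT. Next use of F: step 14. Cache: [F A J E V]
  13. access V: HIT. Next use of V: never. Cache: [F A J E V]
  14. access F: HIT. Next use of F: never. Cache: [F A J E V]
  15. access A: HIT. Next use of A: never. Cache: [F A J E V]
  16. access I: MISS. Cache: [F A J E V I]
  17. access G: MISS, evict F (next use: never). Cache: [A J E V I G]
Total: 10 hits, 7 misses, 1 evictions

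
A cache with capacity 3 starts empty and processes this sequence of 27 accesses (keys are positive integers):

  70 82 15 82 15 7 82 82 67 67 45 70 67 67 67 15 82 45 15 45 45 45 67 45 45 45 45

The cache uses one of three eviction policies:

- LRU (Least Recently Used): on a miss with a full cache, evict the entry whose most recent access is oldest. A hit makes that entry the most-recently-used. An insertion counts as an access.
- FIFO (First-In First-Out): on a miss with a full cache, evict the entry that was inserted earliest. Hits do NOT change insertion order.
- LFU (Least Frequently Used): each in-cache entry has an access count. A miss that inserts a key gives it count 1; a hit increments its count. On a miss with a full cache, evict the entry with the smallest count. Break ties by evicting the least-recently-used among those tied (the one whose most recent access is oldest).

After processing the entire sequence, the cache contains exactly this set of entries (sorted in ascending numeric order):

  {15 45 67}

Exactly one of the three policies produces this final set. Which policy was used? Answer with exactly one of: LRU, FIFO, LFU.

Answer: LRU

Derivation:
Simulating under each policy and comparing final sets:
  LRU: final set = {15 45 67} -> MATCHES target
  FIFO: final set = {45 67 82} -> differs
  LFU: final set = {45 67 82} -> differs
Only LRU produces the target set.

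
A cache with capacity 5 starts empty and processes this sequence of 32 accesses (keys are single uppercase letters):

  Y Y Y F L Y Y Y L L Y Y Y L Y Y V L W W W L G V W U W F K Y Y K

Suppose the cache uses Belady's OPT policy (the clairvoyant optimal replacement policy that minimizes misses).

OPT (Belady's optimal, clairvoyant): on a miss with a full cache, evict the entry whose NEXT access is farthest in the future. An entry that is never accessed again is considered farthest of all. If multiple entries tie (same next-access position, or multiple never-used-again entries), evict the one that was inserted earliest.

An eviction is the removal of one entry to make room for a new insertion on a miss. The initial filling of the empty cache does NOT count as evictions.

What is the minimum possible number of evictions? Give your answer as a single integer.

OPT (Belady) simulation (capacity=5):
  1. access Y: MISS. Cache: [Y]
  2. access Y: HIT. Next use of Y: step 3. Cache: [Y]
  3. access Y: HIT. Next use of Y: step 6. Cache: [Y]
  4. access F: MISS. Cache: [Y F]
  5. access L: MISS. Cache: [Y F L]
  6. access Y: HIT. Next use of Y: step 7. Cache: [Y F L]
  7. access Y: HIT. Next use of Y: step 8. Cache: [Y F L]
  8. access Y: HIT. Next use of Y: step 11. Cache: [Y F L]
  9. access L: HIT. Next use of L: step 10. Cache: [Y F L]
  10. access L: HIT. Next use of L: step 14. Cache: [Y F L]
  11. access Y: HIT. Next use of Y: step 12. Cache: [Y F L]
  12. access Y: HIT. Next use of Y: step 13. Cache: [Y F L]
  13. access Y: HIT. Next use of Y: step 15. Cache: [Y F L]
  14. access L: HIT. Next use of L: step 18. Cache: [Y F L]
  15. access Y: HIT. Next use of Y: step 16. Cache: [Y F L]
  16. access Y: HIT. Next use of Y: step 30. Cache: [Y F L]
  17. access V: MISS. Cache: [Y F L V]
  18. access L: HIT. Next use of L: step 22. Cache: [Y F L V]
  19. access W: MISS. Cache: [Y F L V W]
  20. access W: HIT. Next use of W: step 21. Cache: [Y F L V W]
  21. access W: HIT. Next use of W: step 25. Cache: [Y F L V W]
  22. access L: HIT. Next use of L: never. Cache: [Y F L V W]
  23. access G: MISS, evict L (next use: never). Cache: [Y F V W G]
  24. access V: HIT. Next use of V: never. Cache: [Y F V W G]
  25. access W: HIT. Next use of W: step 27. Cache: [Y F V W G]
  26. access U: MISS, evict V (next use: never). Cache: [Y F W G U]
  27. access W: HIT. Next use of W: never. Cache: [Y F W G U]
  28. access F: HIT. Next use of F: never. Cache: [Y F W G U]
  29. access K: MISS, evict F (next use: never). Cache: [Y W G U K]
  30. access Y: HIT. Next use of Y: step 31. Cache: [Y W G U K]
  31. access Y: HIT. Next use of Y: never. Cache: [Y W G U K]
  32. access K: HIT. Next use of K: never. Cache: [Y W G U K]
Total: 24 hits, 8 misses, 3 evictions

Answer: 3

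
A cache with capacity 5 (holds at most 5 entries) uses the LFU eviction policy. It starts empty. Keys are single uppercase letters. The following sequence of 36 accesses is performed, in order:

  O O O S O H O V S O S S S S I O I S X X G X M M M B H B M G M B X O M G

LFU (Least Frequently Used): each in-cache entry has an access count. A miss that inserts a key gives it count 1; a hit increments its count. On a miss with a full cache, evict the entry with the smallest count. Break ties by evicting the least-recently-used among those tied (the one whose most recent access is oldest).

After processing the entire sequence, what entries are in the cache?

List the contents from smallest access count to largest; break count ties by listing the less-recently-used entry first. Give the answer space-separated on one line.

Answer: G X M S O

Derivation:
LFU simulation (capacity=5):
  1. access O: MISS. Cache: [O(c=1)]
  2. access O: HIT, count now 2. Cache: [O(c=2)]
  3. access O: HIT, count now 3. Cache: [O(c=3)]
  4. access S: MISS. Cache: [S(c=1) O(c=3)]
  5. access O: HIT, count now 4. Cache: [S(c=1) O(c=4)]
  6. access H: MISS. Cache: [S(c=1) H(c=1) O(c=4)]
  7. access O: HIT, count now 5. Cache: [S(c=1) H(c=1) O(c=5)]
  8. access V: MISS. Cache: [S(c=1) H(c=1) V(c=1) O(c=5)]
  9. access S: HIT, count now 2. Cache: [H(c=1) V(c=1) S(c=2) O(c=5)]
  10. access O: HIT, count now 6. Cache: [H(c=1) V(c=1) S(c=2) O(c=6)]
  11. access S: HIT, count now 3. Cache: [H(c=1) V(c=1) S(c=3) O(c=6)]
  12. access S: HIT, count now 4. Cache: [H(c=1) V(c=1) S(c=4) O(c=6)]
  13. access S: HIT, count now 5. Cache: [H(c=1) V(c=1) S(c=5) O(c=6)]
  14. access S: HIT, count now 6. Cache: [H(c=1) V(c=1) O(c=6) S(c=6)]
  15. access I: MISS. Cache: [H(c=1) V(c=1) I(c=1) O(c=6) S(c=6)]
  16. access O: HIT, count now 7. Cache: [H(c=1) V(c=1) I(c=1) S(c=6) O(c=7)]
  17. access I: HIT, count now 2. Cache: [H(c=1) V(c=1) I(c=2) S(c=6) O(c=7)]
  18. access S: HIT, count now 7. Cache: [H(c=1) V(c=1) I(c=2) O(c=7) S(c=7)]
  19. access X: MISS, evict H(c=1). Cache: [V(c=1) X(c=1) I(c=2) O(c=7) S(c=7)]
  20. access X: HIT, count now 2. Cache: [V(c=1) I(c=2) X(c=2) O(c=7) S(c=7)]
  21. access G: MISS, evict V(c=1). Cache: [G(c=1) I(c=2) X(c=2) O(c=7) S(c=7)]
  22. access X: HIT, count now 3. Cache: [G(c=1) I(c=2) X(c=3) O(c=7) S(c=7)]
  23. access M: MISS, evict G(c=1). Cache: [M(c=1) I(c=2) X(c=3) O(c=7) S(c=7)]
  24. access M: HIT, count now 2. Cache: [I(c=2) M(c=2) X(c=3) O(c=7) S(c=7)]
  25. access M: HIT, count now 3. Cache: [I(c=2) X(c=3) M(c=3) O(c=7) S(c=7)]
  26. access B: MISS, evict I(c=2). Cache: [B(c=1) X(c=3) M(c=3) O(c=7) S(c=7)]
  27. access H: MISS, evict B(c=1). Cache: [H(c=1) X(c=3) M(c=3) O(c=7) S(c=7)]
  28. access B: MISS, evict H(c=1). Cache: [B(c=1) X(c=3) M(c=3) O(c=7) S(c=7)]
  29. access M: HIT, count now 4. Cache: [B(c=1) X(c=3) M(c=4) O(c=7) S(c=7)]
  30. access G: MISS, evict B(c=1). Cache: [G(c=1) X(c=3) M(c=4) O(c=7) S(c=7)]
  31. access M: HIT, count now 5. Cache: [G(c=1) X(c=3) M(c=5) O(c=7) S(c=7)]
  32. access B: MISS, evict G(c=1). Cache: [B(c=1) X(c=3) M(c=5) O(c=7) S(c=7)]
  33. access X: HIT, count now 4. Cache: [B(c=1) X(c=4) M(c=5) O(c=7) S(c=7)]
  34. access O: HIT, count now 8. Cache: [B(c=1) X(c=4) M(c=5) S(c=7) O(c=8)]
  35. access M: HIT, count now 6. Cache: [B(c=1) X(c=4) M(c=6) S(c=7) O(c=8)]
  36. access G: MISS, evict B(c=1). Cache: [G(c=1) X(c=4) M(c=6) S(c=7) O(c=8)]
Total: 22 hits, 14 misses, 9 evictions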